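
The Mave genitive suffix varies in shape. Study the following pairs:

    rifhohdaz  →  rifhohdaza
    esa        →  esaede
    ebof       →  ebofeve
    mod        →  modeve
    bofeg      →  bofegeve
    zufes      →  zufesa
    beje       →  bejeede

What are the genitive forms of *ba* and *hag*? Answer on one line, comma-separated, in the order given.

baede, hageve

The alternation tracks the final sound of the stem — -a when the stem ends in a sibilant (*rifhohdaz*, *zufes*); -eve when the stem ends in a non-sibilant consonant (*ebof*, *mod*, *bofeg*); -ede when the stem ends in a vowel (*esa*, *beje*).
*ba*: final sound = /a/, a vowel → -ede → *baede*.
*hag*: final sound = /g/, a non-sibilant consonant → -eve → *hageve*.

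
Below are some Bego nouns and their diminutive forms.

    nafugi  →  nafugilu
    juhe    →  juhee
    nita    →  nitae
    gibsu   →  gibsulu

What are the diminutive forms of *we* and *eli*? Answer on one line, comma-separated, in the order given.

The suffix is conditioned by the last vowel: -lu when the last vowel of the stem is a high vowel (*nafugi*, *gibsu*); -e when the last vowel of the stem is a non-high vowel (*juhe*, *nita*).
*we*: last vowel = /e/, a non-high vowel → -e → *wee*.
Since the last vowel of *eli* is /i/ (a high vowel), it takes -lu, giving *elilu*.

wee, elilu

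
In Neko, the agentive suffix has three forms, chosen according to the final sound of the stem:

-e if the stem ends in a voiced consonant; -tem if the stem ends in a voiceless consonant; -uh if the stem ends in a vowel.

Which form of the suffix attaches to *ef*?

-tem

*ef* — final sound /f/ (a voiceless consonant) → -tem.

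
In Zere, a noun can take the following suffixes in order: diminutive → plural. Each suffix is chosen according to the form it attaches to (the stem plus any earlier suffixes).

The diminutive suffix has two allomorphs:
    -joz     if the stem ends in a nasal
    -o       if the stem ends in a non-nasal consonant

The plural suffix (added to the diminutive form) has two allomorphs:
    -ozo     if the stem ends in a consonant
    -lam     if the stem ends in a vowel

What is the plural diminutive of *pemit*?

*pemit*: final consonant = /t/, non-nasal → -o → *pemito*.
Since the final sound of the diminutive form *pemito* is /o/ (a vowel), it takes -lam, giving *pemitolam*.

pemitolam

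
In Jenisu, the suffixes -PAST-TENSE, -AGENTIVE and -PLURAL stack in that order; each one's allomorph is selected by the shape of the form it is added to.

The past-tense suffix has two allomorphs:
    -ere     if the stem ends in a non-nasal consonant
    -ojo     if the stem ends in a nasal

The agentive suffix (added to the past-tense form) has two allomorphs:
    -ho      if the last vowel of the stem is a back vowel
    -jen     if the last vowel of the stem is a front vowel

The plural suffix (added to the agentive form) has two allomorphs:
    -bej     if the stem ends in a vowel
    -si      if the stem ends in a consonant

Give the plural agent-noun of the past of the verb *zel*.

zelerejensi

Since the final consonant of *zel* is /l/ (non-nasal), it takes -ere, giving *zelere*.
The past-tense form *zelere* — last vowel /e/ (a front vowel) → -jen → *zelerejen*.
The agentive form *zelerejen*: final sound = /n/, a consonant → -si → *zelerejensi*.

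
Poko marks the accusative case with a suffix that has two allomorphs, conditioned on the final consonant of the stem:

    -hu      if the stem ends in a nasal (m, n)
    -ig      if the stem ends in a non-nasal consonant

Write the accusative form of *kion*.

*kion*: final consonant = /n/, a nasal → -hu → *kionhu*.

kionhu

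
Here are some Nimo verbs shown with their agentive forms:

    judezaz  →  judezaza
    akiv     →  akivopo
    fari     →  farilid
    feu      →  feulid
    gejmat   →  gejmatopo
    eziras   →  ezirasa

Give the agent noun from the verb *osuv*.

osuvopo

The suffix is conditioned by the final sound: -a when the stem ends in a sibilant (*judezaz*, *eziras*); -opo when the stem ends in a non-sibilant consonant (*akiv*, *gejmat*); -lid when the stem ends in a vowel (*fari*, *feu*).
Since the final sound of *osuv* is /v/ (a non-sibilant consonant), it takes -opo, giving *osuvopo*.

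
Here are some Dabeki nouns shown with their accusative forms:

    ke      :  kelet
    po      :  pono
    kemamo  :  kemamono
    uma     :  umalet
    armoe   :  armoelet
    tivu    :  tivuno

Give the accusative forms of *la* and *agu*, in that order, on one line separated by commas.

The suffix is conditioned by the last vowel: -no when the last vowel of the stem is a rounded vowel (*po*, *kemamo*, *tivu*); -let when the last vowel of the stem is an unrounded vowel (*ke*, *uma*, *armoe*).
*la* — last vowel /a/ (an unrounded vowel) → -let → *lalet*.
*agu*: last vowel = /u/, a rounded vowel → -no → *aguno*.

lalet, aguno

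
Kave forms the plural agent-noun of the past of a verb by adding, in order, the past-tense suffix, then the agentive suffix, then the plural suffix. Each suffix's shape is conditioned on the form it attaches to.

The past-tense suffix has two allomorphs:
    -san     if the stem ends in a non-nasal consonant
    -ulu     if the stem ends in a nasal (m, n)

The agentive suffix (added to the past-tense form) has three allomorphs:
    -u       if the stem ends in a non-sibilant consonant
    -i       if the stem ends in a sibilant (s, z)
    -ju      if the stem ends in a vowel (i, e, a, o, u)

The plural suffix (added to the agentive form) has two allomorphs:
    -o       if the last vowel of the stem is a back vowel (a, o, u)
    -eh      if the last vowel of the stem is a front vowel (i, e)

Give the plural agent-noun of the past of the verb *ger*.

Since the final consonant of *ger* is /r/ (non-nasal), it takes -san, giving *gersan*.
The final sound of the past-tense form *gersan* is /n/, which is a non-sibilant consonant, so the agentive suffix is -u, giving *gersanu*.
The last vowel of the agentive form *gersanu* is /u/, which is a back vowel, so the plural suffix is -o, giving *gersanuo*.

gersanuo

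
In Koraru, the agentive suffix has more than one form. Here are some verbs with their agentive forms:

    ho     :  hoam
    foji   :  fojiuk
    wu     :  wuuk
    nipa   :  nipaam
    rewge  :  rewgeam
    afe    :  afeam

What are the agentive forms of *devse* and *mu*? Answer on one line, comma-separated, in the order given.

devseam, muuk

Looking at the last vowel of each stem: -uk when the last vowel of the stem is a high vowel (*foji*, *wu*); -am when the last vowel of the stem is a non-high vowel (*ho*, *nipa*, *rewge*, *afe*).
*devse* — last vowel /e/ (a non-high vowel) → -am → *devseam*.
*mu* — last vowel /u/ (a high vowel) → -uk → *muuk*.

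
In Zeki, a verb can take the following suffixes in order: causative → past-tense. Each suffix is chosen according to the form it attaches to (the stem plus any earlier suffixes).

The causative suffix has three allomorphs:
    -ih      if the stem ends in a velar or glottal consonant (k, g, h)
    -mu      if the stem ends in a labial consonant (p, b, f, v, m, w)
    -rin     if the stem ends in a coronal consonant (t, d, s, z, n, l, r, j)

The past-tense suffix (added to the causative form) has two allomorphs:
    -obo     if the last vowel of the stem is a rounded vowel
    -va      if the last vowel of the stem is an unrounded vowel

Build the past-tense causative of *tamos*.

tamosrinva

*tamos* — final consonant /s/ (coronal) → -rin → *tamosrin*.
The causative form *tamosrin*: last vowel = /i/, an unrounded vowel → -va → *tamosrinva*.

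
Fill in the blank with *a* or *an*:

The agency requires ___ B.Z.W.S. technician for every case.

The indefinite article is chosen by the initial *sound* of the following word, not its spelling.
The initialism *B.Z.W.S.* is read letter by letter; the first letter, B, is pronounced /biː/, which begins with a consonant sound.
So the article is *a*: The agency requires a B.Z.W.S. technician for every case.

a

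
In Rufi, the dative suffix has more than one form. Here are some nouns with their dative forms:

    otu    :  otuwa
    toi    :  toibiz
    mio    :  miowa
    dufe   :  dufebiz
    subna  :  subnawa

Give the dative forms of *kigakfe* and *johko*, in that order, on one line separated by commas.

The pattern is front/back vowel harmony: -biz when the last vowel of the stem is a front vowel (*toi*, *dufe*); -wa when the last vowel of the stem is a back vowel (*otu*, *mio*, *subna*).
The last vowel of *kigakfe* is /e/, which is a front vowel, so the suffix is -biz, giving *kigakfebiz*.
The last vowel of *johko* is /o/, which is a back vowel, so the suffix is -wa, giving *johkowa*.

kigakfebiz, johkowa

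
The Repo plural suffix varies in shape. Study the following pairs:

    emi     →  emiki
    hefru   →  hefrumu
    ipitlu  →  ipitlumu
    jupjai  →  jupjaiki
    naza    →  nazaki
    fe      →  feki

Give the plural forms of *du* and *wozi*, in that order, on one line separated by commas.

dumu, woziki

The alternation tracks the last vowel of the stem — -mu when the last vowel of the stem is a rounded vowel (*hefru*, *ipitlu*); -ki when the last vowel of the stem is an unrounded vowel (*emi*, *jupjai*, *naza*, *fe*).
*du* — last vowel /u/ (a rounded vowel) → -mu → *dumu*.
Since the last vowel of *wozi* is /i/ (an unrounded vowel), it takes -ki, giving *woziki*.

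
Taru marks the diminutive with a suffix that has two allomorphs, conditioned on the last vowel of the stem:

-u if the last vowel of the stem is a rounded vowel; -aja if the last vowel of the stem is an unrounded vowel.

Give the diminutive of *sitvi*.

Since the last vowel of *sitvi* is /i/ (an unrounded vowel), it takes -aja, giving *sitviaja*.

sitviaja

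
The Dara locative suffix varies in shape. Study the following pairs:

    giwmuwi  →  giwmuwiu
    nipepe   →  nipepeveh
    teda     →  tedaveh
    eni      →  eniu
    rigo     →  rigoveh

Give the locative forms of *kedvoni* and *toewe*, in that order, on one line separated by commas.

kedvoniu, toeweveh

The alternation tracks the last vowel of the stem — -u when the last vowel of the stem is a high vowel (*giwmuwi*, *eni*); -veh when the last vowel of the stem is a non-high vowel (*nipepe*, *teda*, *rigo*).
The last vowel of *kedvoni* is /i/, which is a high vowel, so the suffix is -u, giving *kedvoniu*.
Since the last vowel of *toewe* is /e/ (a non-high vowel), it takes -veh, giving *toeweveh*.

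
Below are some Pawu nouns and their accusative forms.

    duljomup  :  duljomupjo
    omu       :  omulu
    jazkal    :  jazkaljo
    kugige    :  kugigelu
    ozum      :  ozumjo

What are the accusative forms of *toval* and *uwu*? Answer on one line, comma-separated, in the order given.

tovaljo, uwulu

The suffix is conditioned by the final sound: -jo when the stem ends in a consonant (*duljomup*, *jazkal*, *ozum*); -lu when the stem ends in a vowel (*omu*, *kugige*).
*toval* — final sound /l/ (a consonant) → -jo → *tovaljo*.
The final sound of *uwu* is /u/, which is a vowel, so the suffix is -lu, giving *uwulu*.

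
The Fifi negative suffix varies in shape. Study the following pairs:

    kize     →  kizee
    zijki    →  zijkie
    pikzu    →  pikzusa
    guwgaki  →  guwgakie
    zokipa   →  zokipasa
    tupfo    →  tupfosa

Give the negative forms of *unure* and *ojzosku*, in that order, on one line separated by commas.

unuree, ojzoskusa

The alternation tracks the last vowel of the stem — -e when the last vowel of the stem is a front vowel (*kize*, *zijki*, *guwgaki*); -sa when the last vowel of the stem is a back vowel (*pikzu*, *zokipa*, *tupfo*).
*unure* — last vowel /e/ (a front vowel) → -e → *unuree*.
*ojzosku* — last vowel /u/ (a back vowel) → -sa → *ojzoskusa*.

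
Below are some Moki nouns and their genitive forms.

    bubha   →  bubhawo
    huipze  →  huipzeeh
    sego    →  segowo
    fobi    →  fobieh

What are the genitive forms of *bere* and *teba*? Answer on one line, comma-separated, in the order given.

bereeh, tebawo

Looking at the last vowel of each stem: -eh when the last vowel of the stem is a front vowel (*huipze*, *fobi*); -wo when the last vowel of the stem is a back vowel (*bubha*, *sego*).
Since the last vowel of *bere* is /e/ (a front vowel), it takes -eh, giving *bereeh*.
*teba*: last vowel = /a/, a back vowel → -wo → *tebawo*.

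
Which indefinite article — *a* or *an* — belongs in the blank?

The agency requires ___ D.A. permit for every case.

a

The indefinite article is chosen by the initial *sound* of the following word, not its spelling.
The initialism *D.A.* is read letter by letter; the first letter, D, is pronounced /diː/, which begins with a consonant sound.
So the article is *a*: The agency requires a D.A. permit for every case.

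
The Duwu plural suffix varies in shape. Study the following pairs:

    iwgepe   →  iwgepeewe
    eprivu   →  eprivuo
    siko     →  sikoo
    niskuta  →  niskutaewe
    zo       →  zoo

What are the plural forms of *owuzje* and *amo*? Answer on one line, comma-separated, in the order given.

owuzjeewe, amoo

The pattern is rounding harmony: -o when the last vowel of the stem is a rounded vowel (*eprivu*, *siko*, *zo*); -ewe when the last vowel of the stem is an unrounded vowel (*iwgepe*, *niskuta*).
*owuzje*: last vowel = /e/, an unrounded vowel → -ewe → *owuzjeewe*.
*amo*: last vowel = /o/, a rounded vowel → -o → *amoo*.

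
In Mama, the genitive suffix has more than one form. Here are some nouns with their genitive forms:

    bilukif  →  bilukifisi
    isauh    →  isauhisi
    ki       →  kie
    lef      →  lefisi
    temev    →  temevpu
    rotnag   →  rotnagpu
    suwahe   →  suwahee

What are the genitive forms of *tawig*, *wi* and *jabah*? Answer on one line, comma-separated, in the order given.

The alternation tracks the final sound of the stem — -isi when the stem ends in a voiceless consonant (*bilukif*, *isauh*, *lef*); -pu when the stem ends in a voiced consonant (*temev*, *rotnag*); -e when the stem ends in a vowel (*ki*, *suwahe*).
The final sound of *tawig* is /g/, which is a voiced consonant, so the suffix is -pu, giving *tawigpu*.
The final sound of *wi* is /i/, which is a vowel, so the suffix is -e, giving *wie*.
The final sound of *jabah* is /h/, which is a voiceless consonant, so the suffix is -isi, giving *jabahisi*.

tawigpu, wie, jabahisi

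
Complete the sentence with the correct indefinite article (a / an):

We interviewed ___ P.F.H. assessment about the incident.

a

The indefinite article is chosen by the initial *sound* of the following word, not its spelling.
The initialism *P.F.H.* is read letter by letter; the first letter, P, is pronounced /piː/, which begins with a consonant sound.
So the article is *a*: We interviewed a P.F.H. assessment about the incident.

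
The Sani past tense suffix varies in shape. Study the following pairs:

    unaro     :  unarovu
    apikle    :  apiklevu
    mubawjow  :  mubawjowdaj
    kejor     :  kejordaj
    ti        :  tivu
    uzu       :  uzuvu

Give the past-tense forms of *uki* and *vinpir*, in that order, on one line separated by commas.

ukivu, vinpirdaj

The suffix is conditioned by the final sound: -daj when the stem ends in a consonant (*mubawjow*, *kejor*); -vu when the stem ends in a vowel (*unaro*, *apikle*, *ti*, *uzu*).
*uki* — final sound /i/ (a vowel) → -vu → *ukivu*.
Since the final sound of *vinpir* is /r/ (a consonant), it takes -daj, giving *vinpirdaj*.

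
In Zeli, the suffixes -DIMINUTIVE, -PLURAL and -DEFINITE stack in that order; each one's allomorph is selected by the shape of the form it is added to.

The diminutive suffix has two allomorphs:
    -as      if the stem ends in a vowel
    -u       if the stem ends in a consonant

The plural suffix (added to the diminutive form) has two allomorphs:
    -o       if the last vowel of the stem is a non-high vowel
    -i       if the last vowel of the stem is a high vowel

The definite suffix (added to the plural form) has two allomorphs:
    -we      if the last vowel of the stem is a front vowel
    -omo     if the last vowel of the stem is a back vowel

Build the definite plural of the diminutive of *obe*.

obeasoomo

Since the final sound of *obe* is /e/ (a vowel), it takes -as, giving *obeas*.
The last vowel of the diminutive form *obeas* is /a/, which is a non-high vowel, so the plural suffix is -o, giving *obeaso*.
The last vowel of the plural form *obeaso* is /o/, which is a back vowel, so the definite suffix is -omo, giving *obeasoomo*.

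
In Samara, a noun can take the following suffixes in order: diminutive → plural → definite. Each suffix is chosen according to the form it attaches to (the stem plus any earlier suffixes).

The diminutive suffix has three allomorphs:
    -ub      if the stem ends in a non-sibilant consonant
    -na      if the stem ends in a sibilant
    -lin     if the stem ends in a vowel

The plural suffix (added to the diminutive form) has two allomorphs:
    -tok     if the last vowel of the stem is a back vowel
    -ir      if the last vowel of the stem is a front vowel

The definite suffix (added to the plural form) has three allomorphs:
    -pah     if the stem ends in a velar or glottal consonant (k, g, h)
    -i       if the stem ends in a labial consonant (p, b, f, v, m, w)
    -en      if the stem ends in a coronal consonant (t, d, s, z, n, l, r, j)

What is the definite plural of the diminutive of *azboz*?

azboznatokpah

The final sound of *azboz* is /z/, which is a sibilant, so the diminutive suffix is -na, giving *azbozna*.
The diminutive form *azbozna*: last vowel = /a/, a back vowel → -tok → *azboznatok*.
The plural form *azboznatok*: final consonant = /k/, velar/glottal → -pah → *azboznatokpah*.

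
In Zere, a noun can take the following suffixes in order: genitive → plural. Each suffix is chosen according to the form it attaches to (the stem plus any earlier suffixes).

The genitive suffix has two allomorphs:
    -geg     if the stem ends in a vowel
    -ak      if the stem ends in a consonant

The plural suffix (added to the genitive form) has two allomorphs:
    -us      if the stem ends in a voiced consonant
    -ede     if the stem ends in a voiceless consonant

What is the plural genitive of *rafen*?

*rafen*: final sound = /n/, a consonant → -ak → *rafenak*.
The genitive form *rafenak* — final consonant /k/ (voiceless) → -ede → *rafenakede*.

rafenakede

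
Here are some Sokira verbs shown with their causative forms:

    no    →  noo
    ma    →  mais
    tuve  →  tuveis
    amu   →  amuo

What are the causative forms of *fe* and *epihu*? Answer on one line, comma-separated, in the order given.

feis, epihuo

The pattern is rounding harmony: -o when the last vowel of the stem is a rounded vowel (*no*, *amu*); -is when the last vowel of the stem is an unrounded vowel (*ma*, *tuve*).
The last vowel of *fe* is /e/, which is an unrounded vowel, so the suffix is -is, giving *feis*.
*epihu* — last vowel /u/ (a rounded vowel) → -o → *epihuo*.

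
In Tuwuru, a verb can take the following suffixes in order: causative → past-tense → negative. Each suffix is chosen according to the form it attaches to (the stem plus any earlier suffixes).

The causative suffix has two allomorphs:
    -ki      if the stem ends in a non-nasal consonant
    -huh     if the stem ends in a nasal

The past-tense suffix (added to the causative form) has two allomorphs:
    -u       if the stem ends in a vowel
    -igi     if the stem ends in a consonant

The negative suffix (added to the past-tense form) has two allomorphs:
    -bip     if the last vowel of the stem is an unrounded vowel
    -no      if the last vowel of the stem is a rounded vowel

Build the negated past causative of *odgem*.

odgemhuhigibip

Since the final consonant of *odgem* is /m/ (a nasal), it takes -huh, giving *odgemhuh*.
The causative form *odgemhuh* — final sound /h/ (a consonant) → -igi → *odgemhuhigi*.
The past-tense form *odgemhuhigi* — last vowel /i/ (an unrounded vowel) → -bip → *odgemhuhigibip*.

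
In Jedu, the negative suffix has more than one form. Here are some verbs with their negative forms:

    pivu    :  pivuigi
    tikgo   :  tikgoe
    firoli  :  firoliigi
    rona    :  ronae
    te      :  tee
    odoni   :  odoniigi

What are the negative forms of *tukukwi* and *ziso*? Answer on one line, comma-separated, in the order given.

tukukwiigi, zisoe

The suffix is conditioned by the last vowel: -igi when the last vowel of the stem is a high vowel (*pivu*, *firoli*, *odoni*); -e when the last vowel of the stem is a non-high vowel (*tikgo*, *rona*, *te*).
The last vowel of *tukukwi* is /i/, which is a high vowel, so the suffix is -igi, giving *tukukwiigi*.
*ziso*: last vowel = /o/, a non-high vowel → -e → *zisoe*.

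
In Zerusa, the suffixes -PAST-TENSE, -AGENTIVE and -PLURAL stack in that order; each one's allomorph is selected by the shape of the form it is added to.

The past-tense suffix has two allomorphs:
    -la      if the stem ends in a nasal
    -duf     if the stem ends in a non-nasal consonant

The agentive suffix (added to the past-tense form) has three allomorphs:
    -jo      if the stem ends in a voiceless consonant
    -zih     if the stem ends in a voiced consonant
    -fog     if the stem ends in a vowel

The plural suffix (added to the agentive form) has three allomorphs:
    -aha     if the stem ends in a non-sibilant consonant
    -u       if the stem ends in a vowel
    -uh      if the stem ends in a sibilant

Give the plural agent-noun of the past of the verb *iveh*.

ivehdufjou

Since the final consonant of *iveh* is /h/ (non-nasal), it takes -duf, giving *ivehduf*.
The final sound of the past-tense form *ivehduf* is /f/, which is a voiceless consonant, so the agentive suffix is -jo, giving *ivehdufjo*.
Since the final sound of the agentive form *ivehdufjo* is /o/ (a vowel), it takes -u, giving *ivehdufjou*.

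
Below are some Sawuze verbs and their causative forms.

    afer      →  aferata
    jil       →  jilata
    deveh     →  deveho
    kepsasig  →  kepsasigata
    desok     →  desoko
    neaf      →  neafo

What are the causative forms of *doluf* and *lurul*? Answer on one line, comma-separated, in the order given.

Looking at the final consonant of each stem: -o when the stem ends in a voiceless consonant (*deveh*, *desok*, *neaf*); -ata when the stem ends in a voiced consonant (*afer*, *jil*, *kepsasig*).
*doluf* — final consonant /f/ (voiceless) → -o → *dolufo*.
*lurul* — final consonant /l/ (voiced) → -ata → *lurulata*.

dolufo, lurulata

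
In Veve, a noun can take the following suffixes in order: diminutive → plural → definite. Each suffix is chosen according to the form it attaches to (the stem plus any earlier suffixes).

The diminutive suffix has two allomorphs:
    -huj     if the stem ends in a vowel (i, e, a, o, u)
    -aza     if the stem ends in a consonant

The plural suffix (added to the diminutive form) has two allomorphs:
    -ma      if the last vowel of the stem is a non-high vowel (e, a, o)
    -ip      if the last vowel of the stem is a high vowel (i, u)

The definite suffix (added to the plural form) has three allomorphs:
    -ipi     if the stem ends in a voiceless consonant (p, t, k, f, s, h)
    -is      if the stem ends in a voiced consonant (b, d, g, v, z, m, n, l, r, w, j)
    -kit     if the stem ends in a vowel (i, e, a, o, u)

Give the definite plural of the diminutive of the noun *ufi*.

*ufi*: final sound = /i/, a vowel → -huj → *ufihuj*.
The diminutive form *ufihuj* — last vowel /u/ (a high vowel) → -ip → *ufihujip*.
Since the final sound of the plural form *ufihujip* is /p/ (a voiceless consonant), it takes -ipi, giving *ufihujipipi*.

ufihujipipi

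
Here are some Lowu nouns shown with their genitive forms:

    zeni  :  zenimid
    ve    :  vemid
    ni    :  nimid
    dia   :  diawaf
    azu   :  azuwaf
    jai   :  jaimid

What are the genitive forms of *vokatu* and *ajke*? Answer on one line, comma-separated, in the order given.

vokatuwaf, ajkemid

The pattern is front/back vowel harmony: -mid when the last vowel of the stem is a front vowel (*zeni*, *ve*, *ni*, *jai*); -waf when the last vowel of the stem is a back vowel (*dia*, *azu*).
*vokatu* — last vowel /u/ (a back vowel) → -waf → *vokatuwaf*.
Since the last vowel of *ajke* is /e/ (a front vowel), it takes -mid, giving *ajkemid*.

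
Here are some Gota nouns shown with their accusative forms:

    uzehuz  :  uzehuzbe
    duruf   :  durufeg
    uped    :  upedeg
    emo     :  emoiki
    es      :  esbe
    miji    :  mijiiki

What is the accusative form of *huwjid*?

huwjideg

The alternation tracks the final sound of the stem — -be when the stem ends in a sibilant (*uzehuz*, *es*); -eg when the stem ends in a non-sibilant consonant (*duruf*, *uped*); -iki when the stem ends in a vowel (*emo*, *miji*).
*huwjid*: final sound = /d/, a non-sibilant consonant → -eg → *huwjideg*.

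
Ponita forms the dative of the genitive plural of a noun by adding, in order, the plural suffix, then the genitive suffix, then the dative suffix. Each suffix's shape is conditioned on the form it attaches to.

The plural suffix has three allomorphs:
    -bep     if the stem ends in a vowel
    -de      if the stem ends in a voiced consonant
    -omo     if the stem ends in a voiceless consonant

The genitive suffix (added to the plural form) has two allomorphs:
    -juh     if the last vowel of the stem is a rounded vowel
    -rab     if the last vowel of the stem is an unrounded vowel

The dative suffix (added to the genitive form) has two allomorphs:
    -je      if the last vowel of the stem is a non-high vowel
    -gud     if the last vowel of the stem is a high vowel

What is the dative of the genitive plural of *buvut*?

The final sound of *buvut* is /t/, which is a voiceless consonant, so the plural suffix is -omo, giving *buvutomo*.
The last vowel of the plural form *buvutomo* is /o/, which is a rounded vowel, so the genitive suffix is -juh, giving *buvutomojuh*.
The last vowel of the genitive form *buvutomojuh* is /u/, which is a high vowel, so the dative suffix is -gud, giving *buvutomojuhgud*.

buvutomojuhgud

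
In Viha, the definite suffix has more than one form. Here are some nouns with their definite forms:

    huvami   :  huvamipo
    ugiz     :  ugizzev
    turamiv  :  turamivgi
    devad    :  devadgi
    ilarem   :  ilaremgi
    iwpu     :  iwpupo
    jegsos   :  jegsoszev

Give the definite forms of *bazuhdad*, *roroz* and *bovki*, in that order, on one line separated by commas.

bazuhdadgi, rorozzev, bovkipo

The suffix is conditioned by the final sound: -zev when the stem ends in a sibilant (*ugiz*, *jegsos*); -gi when the stem ends in a non-sibilant consonant (*turamiv*, *devad*, *ilarem*); -po when the stem ends in a vowel (*huvami*, *iwpu*).
*bazuhdad* — final sound /d/ (a non-sibilant consonant) → -gi → *bazuhdadgi*.
*roroz* — final sound /z/ (a sibilant) → -zev → *rorozzev*.
*bovki*: final sound = /i/, a vowel → -po → *bovkipo*.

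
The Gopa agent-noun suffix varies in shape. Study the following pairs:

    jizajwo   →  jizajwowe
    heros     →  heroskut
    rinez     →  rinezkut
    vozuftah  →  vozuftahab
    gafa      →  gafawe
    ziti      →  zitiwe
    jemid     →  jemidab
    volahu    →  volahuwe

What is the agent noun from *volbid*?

volbidab

The alternation tracks the final sound of the stem — -kut when the stem ends in a sibilant (*heros*, *rinez*); -ab when the stem ends in a non-sibilant consonant (*vozuftah*, *jemid*); -we when the stem ends in a vowel (*jizajwo*, *gafa*, *ziti*, *volahu*).
The final sound of *volbid* is /d/, which is a non-sibilant consonant, so the suffix is -ab, giving *volbidab*.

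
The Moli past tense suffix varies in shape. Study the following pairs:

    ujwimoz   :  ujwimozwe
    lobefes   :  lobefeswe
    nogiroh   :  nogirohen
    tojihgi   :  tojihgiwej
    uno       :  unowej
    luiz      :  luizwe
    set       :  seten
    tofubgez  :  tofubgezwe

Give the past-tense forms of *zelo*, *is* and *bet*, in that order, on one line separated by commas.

The pattern is sibilance of the final sound: -we when the stem ends in a sibilant (*ujwimoz*, *lobefes*, *luiz*, *tofubgez*); -en when the stem ends in a non-sibilant consonant (*nogiroh*, *set*); -wej when the stem ends in a vowel (*tojihgi*, *uno*).
*zelo*: final sound = /o/, a vowel → -wej → *zelowej*.
*is*: final sound = /s/, a sibilant → -we → *iswe*.
*bet* — final sound /t/ (a non-sibilant consonant) → -en → *beten*.

zelowej, iswe, beten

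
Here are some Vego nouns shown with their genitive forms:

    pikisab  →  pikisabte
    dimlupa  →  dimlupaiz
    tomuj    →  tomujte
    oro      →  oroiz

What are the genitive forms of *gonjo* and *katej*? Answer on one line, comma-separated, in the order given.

The suffix is conditioned by the final sound: -te when the stem ends in a consonant (*pikisab*, *tomuj*); -iz when the stem ends in a vowel (*dimlupa*, *oro*).
*gonjo*: final sound = /o/, a vowel → -iz → *gonjoiz*.
Since the final sound of *katej* is /j/ (a consonant), it takes -te, giving *katejte*.

gonjoiz, katejte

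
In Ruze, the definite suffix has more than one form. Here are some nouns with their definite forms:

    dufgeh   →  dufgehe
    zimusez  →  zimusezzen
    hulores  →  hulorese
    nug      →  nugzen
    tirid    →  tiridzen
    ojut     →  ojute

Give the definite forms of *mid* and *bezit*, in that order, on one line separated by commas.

The pattern is voicing of the final consonant: -e when the stem ends in a voiceless consonant (*dufgeh*, *hulores*, *ojut*); -zen when the stem ends in a voiced consonant (*zimusez*, *nug*, *tirid*).
*mid* — final consonant /d/ (voiced) → -zen → *midzen*.
*bezit*: final consonant = /t/, voiceless → -e → *bezite*.

midzen, bezite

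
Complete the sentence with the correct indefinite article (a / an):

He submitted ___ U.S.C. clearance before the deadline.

a

The indefinite article is chosen by the initial *sound* of the following word, not its spelling.
The initialism *U.S.C.* is read letter by letter; the first letter, U, is pronounced /juː/, which begins with a consonant sound.
So the article is *a*: He submitted a U.S.C. clearance before the deadline.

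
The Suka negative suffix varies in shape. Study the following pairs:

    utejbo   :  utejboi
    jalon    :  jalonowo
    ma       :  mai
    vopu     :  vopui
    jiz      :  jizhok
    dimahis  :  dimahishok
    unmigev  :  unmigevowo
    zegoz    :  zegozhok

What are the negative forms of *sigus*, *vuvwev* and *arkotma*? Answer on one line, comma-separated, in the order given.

sigushok, vuvwevowo, arkotmai

Looking at the final sound of each stem: -hok when the stem ends in a sibilant (*jiz*, *dimahis*, *zegoz*); -owo when the stem ends in a non-sibilant consonant (*jalon*, *unmigev*); -i when the stem ends in a vowel (*utejbo*, *ma*, *vopu*).
*sigus*: final sound = /s/, a sibilant → -hok → *sigushok*.
The final sound of *vuvwev* is /v/, which is a non-sibilant consonant, so the suffix is -owo, giving *vuvwevowo*.
*arkotma* — final sound /a/ (a vowel) → -i → *arkotmai*.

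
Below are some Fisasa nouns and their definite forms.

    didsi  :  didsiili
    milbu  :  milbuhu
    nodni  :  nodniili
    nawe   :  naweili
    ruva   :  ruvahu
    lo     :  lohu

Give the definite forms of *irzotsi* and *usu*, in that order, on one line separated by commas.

The suffix is conditioned by the last vowel: -ili when the last vowel of the stem is a front vowel (*didsi*, *nodni*, *nawe*); -hu when the last vowel of the stem is a back vowel (*milbu*, *ruva*, *lo*).
The last vowel of *irzotsi* is /i/, which is a front vowel, so the suffix is -ili, giving *irzotsiili*.
*usu*: last vowel = /u/, a back vowel → -hu → *usuhu*.

irzotsiili, usuhu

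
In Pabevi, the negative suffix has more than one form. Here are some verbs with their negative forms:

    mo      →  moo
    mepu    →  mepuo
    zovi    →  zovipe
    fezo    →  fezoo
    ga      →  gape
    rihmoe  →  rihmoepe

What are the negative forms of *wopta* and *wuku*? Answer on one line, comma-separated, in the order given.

The alternation tracks the last vowel of the stem — -o when the last vowel of the stem is a rounded vowel (*mo*, *mepu*, *fezo*); -pe when the last vowel of the stem is an unrounded vowel (*zovi*, *ga*, *rihmoe*).
*wopta*: last vowel = /a/, an unrounded vowel → -pe → *woptape*.
The last vowel of *wuku* is /u/, which is a rounded vowel, so the suffix is -o, giving *wukuo*.

woptape, wukuo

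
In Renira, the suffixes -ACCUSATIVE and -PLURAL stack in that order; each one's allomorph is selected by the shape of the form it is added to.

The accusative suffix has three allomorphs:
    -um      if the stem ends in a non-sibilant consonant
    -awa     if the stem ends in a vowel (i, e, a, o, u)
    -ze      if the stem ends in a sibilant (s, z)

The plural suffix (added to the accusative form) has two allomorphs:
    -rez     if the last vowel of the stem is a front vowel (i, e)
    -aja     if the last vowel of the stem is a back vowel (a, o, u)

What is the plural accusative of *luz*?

The final sound of *luz* is /z/, which is a sibilant, so the accusative suffix is -ze, giving *luzze*.
Since the last vowel of the accusative form *luzze* is /e/ (a front vowel), it takes -rez, giving *luzzerez*.

luzzerez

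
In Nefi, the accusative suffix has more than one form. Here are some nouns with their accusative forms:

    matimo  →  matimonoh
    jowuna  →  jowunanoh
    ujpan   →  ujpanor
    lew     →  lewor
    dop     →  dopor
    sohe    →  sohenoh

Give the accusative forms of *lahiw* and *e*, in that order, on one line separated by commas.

lahiwor, enoh

Looking at the final sound of each stem: -or when the stem ends in a consonant (*ujpan*, *lew*, *dop*); -noh when the stem ends in a vowel (*matimo*, *jowuna*, *sohe*).
*lahiw* — final sound /w/ (a consonant) → -or → *lahiwor*.
The final sound of *e* is /e/, which is a vowel, so the suffix is -noh, giving *enoh*.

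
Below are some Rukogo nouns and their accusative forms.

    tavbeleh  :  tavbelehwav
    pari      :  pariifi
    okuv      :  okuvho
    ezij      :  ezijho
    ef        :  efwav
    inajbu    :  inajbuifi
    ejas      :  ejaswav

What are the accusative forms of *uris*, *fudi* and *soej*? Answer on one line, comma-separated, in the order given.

uriswav, fudiifi, soejho

The alternation tracks the final sound of the stem — -wav when the stem ends in a voiceless consonant (*tavbeleh*, *ef*, *ejas*); -ho when the stem ends in a voiced consonant (*okuv*, *ezij*); -ifi when the stem ends in a vowel (*pari*, *inajbu*).
*uris*: final sound = /s/, a voiceless consonant → -wav → *uriswav*.
*fudi*: final sound = /i/, a vowel → -ifi → *fudiifi*.
*soej*: final sound = /j/, a voiced consonant → -ho → *soejho*.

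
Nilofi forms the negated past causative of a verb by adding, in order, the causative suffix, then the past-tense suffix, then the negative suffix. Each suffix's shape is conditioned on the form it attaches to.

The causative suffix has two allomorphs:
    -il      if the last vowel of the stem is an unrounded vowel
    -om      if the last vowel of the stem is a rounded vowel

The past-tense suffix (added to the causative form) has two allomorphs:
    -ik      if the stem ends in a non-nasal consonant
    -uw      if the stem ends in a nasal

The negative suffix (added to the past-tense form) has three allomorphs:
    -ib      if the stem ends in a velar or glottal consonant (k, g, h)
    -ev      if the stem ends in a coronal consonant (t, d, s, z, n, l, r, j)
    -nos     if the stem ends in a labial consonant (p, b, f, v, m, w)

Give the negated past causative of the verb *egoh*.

*egoh*: last vowel = /o/, a rounded vowel → -om → *egohom*.
The causative form *egohom*: final consonant = /m/, a nasal → -uw → *egohomuw*.
The final consonant of the past-tense form *egohomuw* is /w/, which is labial, so the negative suffix is -nos, giving *egohomuwnos*.

egohomuwnos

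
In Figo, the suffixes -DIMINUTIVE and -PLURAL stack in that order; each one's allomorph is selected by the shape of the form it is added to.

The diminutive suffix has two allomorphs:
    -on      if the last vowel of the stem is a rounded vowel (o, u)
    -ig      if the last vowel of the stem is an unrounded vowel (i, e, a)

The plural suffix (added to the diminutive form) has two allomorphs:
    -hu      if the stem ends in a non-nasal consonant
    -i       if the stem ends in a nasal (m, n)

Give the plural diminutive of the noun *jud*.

judoni

Since the last vowel of *jud* is /u/ (a rounded vowel), it takes -on, giving *judon*.
The diminutive form *judon* — final consonant /n/ (a nasal) → -i → *judoni*.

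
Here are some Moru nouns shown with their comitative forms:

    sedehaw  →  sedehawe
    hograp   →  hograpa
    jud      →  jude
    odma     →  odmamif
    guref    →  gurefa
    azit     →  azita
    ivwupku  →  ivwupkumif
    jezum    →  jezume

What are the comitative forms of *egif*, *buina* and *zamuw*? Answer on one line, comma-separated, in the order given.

Looking at the final sound of each stem: -a when the stem ends in a voiceless consonant (*hograp*, *guref*, *azit*); -e when the stem ends in a voiced consonant (*sedehaw*, *jud*, *jezum*); -mif when the stem ends in a vowel (*odma*, *ivwupku*).
*egif* — final sound /f/ (a voiceless consonant) → -a → *egifa*.
The final sound of *buina* is /a/, which is a vowel, so the suffix is -mif, giving *buinamif*.
The final sound of *zamuw* is /w/, which is a voiced consonant, so the suffix is -e, giving *zamuwe*.

egifa, buinamif, zamuwe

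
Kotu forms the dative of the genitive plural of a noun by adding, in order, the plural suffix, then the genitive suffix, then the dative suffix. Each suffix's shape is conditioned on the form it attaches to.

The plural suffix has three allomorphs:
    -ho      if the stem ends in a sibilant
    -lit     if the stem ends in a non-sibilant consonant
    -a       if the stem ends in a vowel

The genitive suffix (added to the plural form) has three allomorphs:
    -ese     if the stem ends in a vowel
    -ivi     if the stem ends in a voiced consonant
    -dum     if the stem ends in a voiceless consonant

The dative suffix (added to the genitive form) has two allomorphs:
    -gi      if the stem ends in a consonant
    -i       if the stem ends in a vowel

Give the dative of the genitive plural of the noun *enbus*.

enbushoesei

The final sound of *enbus* is /s/, which is a sibilant, so the plural suffix is -ho, giving *enbusho*.
The plural form *enbusho* — final sound /o/ (a vowel) → -ese → *enbushoese*.
The genitive form *enbushoese*: final sound = /e/, a vowel → -i → *enbushoesei*.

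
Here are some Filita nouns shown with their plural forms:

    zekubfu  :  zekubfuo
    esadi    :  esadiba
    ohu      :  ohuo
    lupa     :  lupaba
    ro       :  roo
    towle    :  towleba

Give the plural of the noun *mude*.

mudeba

The suffix is conditioned by the last vowel: -o when the last vowel of the stem is a rounded vowel (*zekubfu*, *ohu*, *ro*); -ba when the last vowel of the stem is an unrounded vowel (*esadi*, *lupa*, *towle*).
The last vowel of *mude* is /e/, which is an unrounded vowel, so the suffix is -ba, giving *mudeba*.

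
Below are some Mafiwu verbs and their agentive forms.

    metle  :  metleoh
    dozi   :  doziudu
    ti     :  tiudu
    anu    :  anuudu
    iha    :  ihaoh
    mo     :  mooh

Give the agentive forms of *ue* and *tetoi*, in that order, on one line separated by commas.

ueoh, tetoiudu

The alternation tracks the last vowel of the stem — -udu when the last vowel of the stem is a high vowel (*dozi*, *ti*, *anu*); -oh when the last vowel of the stem is a non-high vowel (*metle*, *iha*, *mo*).
The last vowel of *ue* is /e/, which is a non-high vowel, so the suffix is -oh, giving *ueoh*.
Since the last vowel of *tetoi* is /i/ (a high vowel), it takes -udu, giving *tetoiudu*.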